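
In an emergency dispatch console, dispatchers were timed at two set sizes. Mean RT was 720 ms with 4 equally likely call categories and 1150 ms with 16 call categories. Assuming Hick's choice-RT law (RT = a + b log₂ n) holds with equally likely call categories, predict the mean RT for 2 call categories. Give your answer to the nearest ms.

Fit slope and intercept:
  b = (1150 − 720) / (log₂ 16 − log₂ 4) = 430 / (4 − 2) = 215 ms/bit
  a = 720 − 215 × 2 = 290 ms
Then RT(2) = 290 + 215 × log₂ 2 = 290 + 215 × 1 ≈ 505.000 ms.

505 ms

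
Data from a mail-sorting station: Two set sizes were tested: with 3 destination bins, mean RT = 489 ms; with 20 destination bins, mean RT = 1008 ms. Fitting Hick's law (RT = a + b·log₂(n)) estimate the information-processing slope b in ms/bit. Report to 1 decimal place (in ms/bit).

189.6 ms/bit

Slope: b = (1008 − 489) / (log₂ 20 − log₂ 3) = 519/2.7370 = 189.626 ms/bit.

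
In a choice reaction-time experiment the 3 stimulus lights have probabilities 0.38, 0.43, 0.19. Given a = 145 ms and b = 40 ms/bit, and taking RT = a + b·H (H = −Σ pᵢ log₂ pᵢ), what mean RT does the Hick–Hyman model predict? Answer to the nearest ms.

H = 0.38·log₂(1/0.38) + 0.43·log₂(1/0.43) + 0.19·log₂(1/0.19) = 1.5092 bits.
RT = 145 + 40 × 1.5092 = 205.37 ms.

205 ms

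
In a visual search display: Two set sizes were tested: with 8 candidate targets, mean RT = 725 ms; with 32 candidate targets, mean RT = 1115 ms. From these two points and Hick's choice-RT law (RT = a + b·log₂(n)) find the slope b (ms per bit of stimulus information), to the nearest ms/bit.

195 ms/bit

Slope: b = (1115 − 725) / (log₂ 32 − log₂ 8) = 390/2.0000 = 195 ms/bit.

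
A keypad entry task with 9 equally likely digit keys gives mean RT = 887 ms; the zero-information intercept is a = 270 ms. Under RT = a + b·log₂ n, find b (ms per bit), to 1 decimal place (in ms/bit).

194.6 ms/bit

9 alternatives carry log₂ 9 = 3.1699 bits; the choice cost is 887 − 270 = 617 ms, so b = 617/3.1699 = 194.642 ms/bit.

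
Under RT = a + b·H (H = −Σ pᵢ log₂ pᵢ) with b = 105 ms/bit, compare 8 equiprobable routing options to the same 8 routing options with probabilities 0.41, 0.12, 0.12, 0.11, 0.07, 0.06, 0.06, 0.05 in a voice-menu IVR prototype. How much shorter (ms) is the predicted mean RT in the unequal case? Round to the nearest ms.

44 ms

Equiprobable entropy H₀ = log₂ 8 = 3.0000 bits.
Skewed entropy H = −Σ pᵢ log₂ pᵢ = 2.5835 bits.
ΔRT = b·(H₀ − H) = 105 × 0.4165 = 43.73 ms.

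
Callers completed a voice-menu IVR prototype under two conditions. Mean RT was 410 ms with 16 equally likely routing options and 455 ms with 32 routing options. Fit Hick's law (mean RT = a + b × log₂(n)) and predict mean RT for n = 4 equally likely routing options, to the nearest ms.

Solve the two-equation system in a and b:
  b = (455 − 410) / (log₂ 32 − log₂ 16) = 45 / (5 − 4) = 45 ms/bit
  a = 410 − 45 × 4 = 230 ms
Then RT(4) = 230 + 45 × log₂ 4 = 230 + 45 × 2 ≈ 320.000 ms.

320 ms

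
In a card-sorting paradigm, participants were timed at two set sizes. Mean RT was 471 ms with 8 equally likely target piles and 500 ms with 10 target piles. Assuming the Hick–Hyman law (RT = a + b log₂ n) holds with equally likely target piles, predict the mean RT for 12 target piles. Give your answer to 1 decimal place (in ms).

Solve the two-equation system in a and b:
  b = (500 − 471) / (log₂ 10 − log₂ 8) = 29 / (3.3219 − 3) = 90.082 ms/bit
  a = 471 − 90.082 × 3 = 200.753 ms
Then RT(12) = 200.753 + 90.082 × log₂ 12 = 200.753 + 90.082 × 3.5850 ≈ 523.695 ms.

523.7 ms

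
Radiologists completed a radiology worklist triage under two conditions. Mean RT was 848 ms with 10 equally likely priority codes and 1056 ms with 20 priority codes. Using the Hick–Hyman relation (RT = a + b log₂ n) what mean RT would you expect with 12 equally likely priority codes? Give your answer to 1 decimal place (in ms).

With log₂ n on the abscissa the relation is linear; from the two conditions:
  b = (1056 − 848) / (log₂ 20 − log₂ 10) = 208 / (4.3219 − 3.3219) = 208.000 ms/bit
  a = 848 − 208.000 × 3.3219 = 157.039 ms
Then RT(12) = 157.039 + 208.000 × log₂ 12 = 157.039 + 208.000 × 3.5850 ≈ 902.711 ms.

902.7 ms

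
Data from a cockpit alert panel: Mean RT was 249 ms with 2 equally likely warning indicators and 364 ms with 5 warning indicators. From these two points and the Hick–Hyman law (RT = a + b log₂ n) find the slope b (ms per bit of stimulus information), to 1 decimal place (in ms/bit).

87.0 ms/bit

The slope on a log₂ axis is (364 − 249) / (2.3219 − 1) = 86.994 ms/bit.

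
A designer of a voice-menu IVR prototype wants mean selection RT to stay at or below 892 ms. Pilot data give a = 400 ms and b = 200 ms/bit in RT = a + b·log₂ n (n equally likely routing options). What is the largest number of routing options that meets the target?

5

200·log₂ n ≤ 892 − 400 = 492, giving log₂ n ≤ 2.4600 and n ≤ 5.502. The largest whole number is 5.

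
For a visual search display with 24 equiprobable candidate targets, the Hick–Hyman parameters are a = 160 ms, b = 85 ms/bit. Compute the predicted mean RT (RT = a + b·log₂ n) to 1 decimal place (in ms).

log₂(24) = 4.5850 bits, so RT = 160 + 85 × 4.5850 ≈ 549.722 ms.

549.7 ms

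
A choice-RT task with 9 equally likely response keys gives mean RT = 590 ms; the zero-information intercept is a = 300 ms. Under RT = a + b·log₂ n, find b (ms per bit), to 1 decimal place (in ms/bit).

91.5 ms/bit

9 alternatives carry log₂ 9 = 3.1699 bits; the choice cost is 590 − 300 = 290 ms, so b = 290/3.1699 = 91.485 ms/bit.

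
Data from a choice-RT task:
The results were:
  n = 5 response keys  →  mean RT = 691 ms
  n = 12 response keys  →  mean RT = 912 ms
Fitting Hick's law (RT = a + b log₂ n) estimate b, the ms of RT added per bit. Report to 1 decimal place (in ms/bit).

175.0 ms/bit

Slope: b = (912 − 691) / (log₂ 12 − log₂ 5) = 221/1.2630 = 174.975 ms/bit.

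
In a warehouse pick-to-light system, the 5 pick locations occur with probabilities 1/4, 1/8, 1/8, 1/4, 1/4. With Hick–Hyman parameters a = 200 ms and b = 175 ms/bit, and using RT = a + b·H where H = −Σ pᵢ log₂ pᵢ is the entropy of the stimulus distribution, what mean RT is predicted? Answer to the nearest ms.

H = −Σ pᵢ log₂ pᵢ = 0.25·2 + 0.125·3 + 0.125·3 + 0.25·2 + 0.25·2 = 2.250 bits.
RT = 200 + 175 × 2.250 = 593.75 ms.

594 ms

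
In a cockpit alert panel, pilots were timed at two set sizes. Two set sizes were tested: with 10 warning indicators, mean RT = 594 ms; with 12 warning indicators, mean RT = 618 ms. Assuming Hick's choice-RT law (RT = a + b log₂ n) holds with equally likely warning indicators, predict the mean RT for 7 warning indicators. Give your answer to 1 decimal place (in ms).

547.0 ms

RT is linear in log₂ n, so two points fix the line:
  b = (618 − 594) / (log₂ 12 − log₂ 10) = 24 / (3.5850 − 3.3219) = 91.243 ms/bit
  a = 594 − 91.243 × 3.3219 = 290.898 ms
Then RT(7) = 290.898 + 91.243 × log₂ 7 = 290.898 + 91.243 × 2.8074 ≈ 547.049 ms.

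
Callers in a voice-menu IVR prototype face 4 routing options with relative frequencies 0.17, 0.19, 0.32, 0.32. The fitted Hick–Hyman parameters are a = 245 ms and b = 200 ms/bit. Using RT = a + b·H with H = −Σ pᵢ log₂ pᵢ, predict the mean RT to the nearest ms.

H = 0.17·log₂(1/0.17) + 0.19·log₂(1/0.19) + 0.32·log₂(1/0.32) + 0.32·log₂(1/0.32) = 1.9419 bits.
RT = 245 + 200 × 1.9419 = 633.38 ms.

633 ms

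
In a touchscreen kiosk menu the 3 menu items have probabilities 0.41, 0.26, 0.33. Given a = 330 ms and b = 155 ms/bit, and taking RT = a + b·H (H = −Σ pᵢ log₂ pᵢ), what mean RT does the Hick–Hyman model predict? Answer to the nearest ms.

H = 0.41·log₂(1/0.41) + 0.26·log₂(1/0.26) + 0.33·log₂(1/0.33) = 1.5605 bits.
RT = 330 + 155 × 1.5605 = 571.88 ms.

572 ms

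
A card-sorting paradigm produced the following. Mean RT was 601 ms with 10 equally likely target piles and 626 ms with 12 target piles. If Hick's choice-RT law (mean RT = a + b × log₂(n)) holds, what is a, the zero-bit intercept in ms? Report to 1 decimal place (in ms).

285.3 ms

b = (RT₂ − RT₁)/(log₂ n₂ − log₂ n₁) = (626 − 601)/(3.5850 − 3.3219) = 95.045 ms/bit.
a = RT₁ − b·log₂ n₁ = 601 − 95.045 × 3.3219 = 285.269 ms.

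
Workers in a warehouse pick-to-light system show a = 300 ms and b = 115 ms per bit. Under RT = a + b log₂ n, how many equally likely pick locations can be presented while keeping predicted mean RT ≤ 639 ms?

Information budget: (639 − 300)/115 = 2.9478 bits, so n ≤ 2^2.9478 = 7.716 → at most 7.

7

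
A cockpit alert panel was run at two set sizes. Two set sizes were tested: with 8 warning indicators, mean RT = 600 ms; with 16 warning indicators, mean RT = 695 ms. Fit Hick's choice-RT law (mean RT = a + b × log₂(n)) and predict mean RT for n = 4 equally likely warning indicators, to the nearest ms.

With log₂ n on the abscissa the relation is linear; from the two conditions:
  b = (695 − 600) / (log₂ 16 − log₂ 8) = 95 / (4 − 3) = 95 ms/bit
  a = 600 − 95 × 3 = 315 ms
Then RT(4) = 315 + 95 × log₂ 4 = 315 + 95 × 2 ≈ 505.000 ms.

505 ms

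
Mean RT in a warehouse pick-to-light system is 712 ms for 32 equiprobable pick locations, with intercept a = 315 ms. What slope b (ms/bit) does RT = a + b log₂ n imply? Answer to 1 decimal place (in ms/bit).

32 alternatives carry log₂ 32 = 5 bits; the choice cost is 712 − 315 = 397 ms, so b = 397/5 = 79.400 ms/bit.

79.4 ms/bit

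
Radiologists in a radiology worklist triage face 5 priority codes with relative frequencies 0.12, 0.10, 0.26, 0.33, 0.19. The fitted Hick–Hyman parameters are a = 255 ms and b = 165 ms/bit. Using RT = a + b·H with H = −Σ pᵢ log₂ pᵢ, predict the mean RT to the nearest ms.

616 ms

Entropy contributions −pᵢ log₂ pᵢ: 0.3671, 0.3322, 0.5053, 0.5278, 0.4552; sum H = 2.1876 bits.
RT = a + bH = 255 + 165·2.1876 = 615.95 ms.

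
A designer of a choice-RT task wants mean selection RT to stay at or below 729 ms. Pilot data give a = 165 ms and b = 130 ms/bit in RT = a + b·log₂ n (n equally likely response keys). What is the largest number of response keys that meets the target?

Information budget: (729 − 165)/130 = 4.3385 bits, so n ≤ 2^4.3385 = 20.231 → at most 20.

20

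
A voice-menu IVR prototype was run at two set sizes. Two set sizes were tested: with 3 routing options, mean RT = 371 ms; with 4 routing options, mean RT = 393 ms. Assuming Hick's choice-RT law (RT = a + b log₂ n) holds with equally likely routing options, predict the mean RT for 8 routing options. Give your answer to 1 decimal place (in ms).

Solve the two-equation system in a and b:
  b = (393 − 371) / (log₂ 4 − log₂ 3) = 22 / (2 − 1.5850) = 53.007 ms/bit
  a = 371 − 53.007 × 1.5850 = 286.985 ms
Then RT(8) = 286.985 + 53.007 × log₂ 8 = 286.985 + 53.007 × 3 ≈ 446.007 ms.

446.0 ms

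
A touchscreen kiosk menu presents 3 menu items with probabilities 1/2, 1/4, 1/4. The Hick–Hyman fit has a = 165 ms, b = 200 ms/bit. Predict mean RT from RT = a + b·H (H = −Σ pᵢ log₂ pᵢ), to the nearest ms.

H = −Σ pᵢ log₂ pᵢ = 0.5·1 + 0.25·2 + 0.25·2 = 1.500 bits.
RT = 165 + 200 × 1.500 = 465.00 ms.

465 ms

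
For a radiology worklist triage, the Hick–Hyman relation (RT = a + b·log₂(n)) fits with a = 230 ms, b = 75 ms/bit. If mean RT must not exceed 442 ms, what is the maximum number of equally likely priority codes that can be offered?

7

Set 230 + 75·log₂ n ≤ 442 → log₂ n ≤ (442 − 230)/75 = 2.8267.
So n ≤ 2^2.8267 = 7.094; the largest integer n is 7.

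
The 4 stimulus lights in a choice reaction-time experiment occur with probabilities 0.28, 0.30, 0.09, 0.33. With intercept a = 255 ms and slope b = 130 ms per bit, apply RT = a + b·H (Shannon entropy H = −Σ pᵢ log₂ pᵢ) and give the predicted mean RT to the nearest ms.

499 ms

Entropy contributions −pᵢ log₂ pᵢ: 0.5142, 0.5211, 0.3127, 0.5278; sum H = 1.8758 bits.
RT = a + bH = 255 + 130·1.8758 = 498.85 ms.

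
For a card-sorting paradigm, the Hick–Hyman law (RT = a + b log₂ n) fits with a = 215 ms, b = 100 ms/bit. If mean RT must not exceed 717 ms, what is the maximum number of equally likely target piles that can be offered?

Information budget: (717 − 215)/100 = 5.0200 bits, so n ≤ 2^5.0200 = 32.447 → at most 32.

32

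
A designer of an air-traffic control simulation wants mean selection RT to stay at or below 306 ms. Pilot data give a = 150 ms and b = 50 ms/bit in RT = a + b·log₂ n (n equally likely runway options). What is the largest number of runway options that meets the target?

8

50·log₂ n ≤ 306 − 150 = 156, giving log₂ n ≤ 3.1200 and n ≤ 8.694. The largest whole number is 8.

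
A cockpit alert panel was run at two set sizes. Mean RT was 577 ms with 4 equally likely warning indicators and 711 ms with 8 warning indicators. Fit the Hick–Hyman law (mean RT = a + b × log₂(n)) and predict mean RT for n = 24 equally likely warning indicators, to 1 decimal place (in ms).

923.4 ms

RT is linear in log₂ n, so two points fix the line:
  b = (711 − 577) / (log₂ 8 − log₂ 4) = 134 / (3 − 2) = 134.000 ms/bit
  a = 577 − 134.000 × 2 = 309.000 ms
Then RT(24) = 309.000 + 134.000 × log₂ 24 = 309.000 + 134.000 × 4.5850 ≈ 923.385 ms.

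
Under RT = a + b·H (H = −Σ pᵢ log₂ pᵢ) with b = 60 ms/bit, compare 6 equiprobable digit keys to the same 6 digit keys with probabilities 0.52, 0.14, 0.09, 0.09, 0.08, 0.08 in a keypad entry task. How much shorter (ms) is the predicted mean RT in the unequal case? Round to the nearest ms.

29 ms

Equiprobable entropy H₀ = log₂ 6 = 2.5850 bits.
Skewed entropy H = −Σ pᵢ log₂ pᵢ = 2.0960 bits.
ΔRT = b·(H₀ − H) = 60 × 0.4890 = 29.34 ms.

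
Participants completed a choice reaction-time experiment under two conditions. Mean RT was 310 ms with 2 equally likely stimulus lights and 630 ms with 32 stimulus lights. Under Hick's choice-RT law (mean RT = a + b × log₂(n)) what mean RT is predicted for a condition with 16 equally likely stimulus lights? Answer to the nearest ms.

550 ms

Fit slope and intercept:
  b = (630 − 310) / (log₂ 32 − log₂ 2) = 320 / (5 − 1) = 80 ms/bit
  a = 310 − 80 × 1 = 230 ms
Then RT(16) = 230 + 80 × log₂ 16 = 230 + 80 × 4 ≈ 550.000 ms.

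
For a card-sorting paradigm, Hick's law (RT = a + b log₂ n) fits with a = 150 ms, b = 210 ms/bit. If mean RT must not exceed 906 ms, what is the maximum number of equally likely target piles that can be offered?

12

Information budget: (906 − 150)/210 = 3.6000 bits, so n ≤ 2^3.6000 = 12.126 → at most 12.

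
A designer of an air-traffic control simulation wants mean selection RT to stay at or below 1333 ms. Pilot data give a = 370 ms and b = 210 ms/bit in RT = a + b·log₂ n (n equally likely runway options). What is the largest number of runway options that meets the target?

Set 370 + 210·log₂ n ≤ 1333 → log₂ n ≤ (1333 − 370)/210 = 4.5857.
So n ≤ 2^4.5857 = 24.013; the largest integer n is 24.

24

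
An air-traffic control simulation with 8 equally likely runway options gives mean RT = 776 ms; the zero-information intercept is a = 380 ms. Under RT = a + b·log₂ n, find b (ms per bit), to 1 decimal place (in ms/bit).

132.0 ms/bit

log₂(8) = 3 bits.
b = (RT − a)/log₂ n = (776 − 380) / 3 = 132.000 ms/bit.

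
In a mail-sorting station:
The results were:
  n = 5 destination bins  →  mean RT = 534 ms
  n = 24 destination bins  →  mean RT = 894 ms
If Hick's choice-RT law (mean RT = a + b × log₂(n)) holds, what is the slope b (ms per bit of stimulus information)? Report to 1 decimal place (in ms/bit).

Slope: b = (894 − 534) / (log₂ 24 − log₂ 5) = 360/2.2630 = 159.078 ms/bit.

159.1 ms/bit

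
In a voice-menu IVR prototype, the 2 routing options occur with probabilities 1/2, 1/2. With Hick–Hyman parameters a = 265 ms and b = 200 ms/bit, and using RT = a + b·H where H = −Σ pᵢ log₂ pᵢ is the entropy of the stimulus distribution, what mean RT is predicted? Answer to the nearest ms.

Each term −pᵢ log₂ pᵢ: 0.5·1 + 0.5·1; summed, H = 1.000 bits.
Mean RT = a + bH = 265 + 200·1.000 = 465.00 ms.

465 ms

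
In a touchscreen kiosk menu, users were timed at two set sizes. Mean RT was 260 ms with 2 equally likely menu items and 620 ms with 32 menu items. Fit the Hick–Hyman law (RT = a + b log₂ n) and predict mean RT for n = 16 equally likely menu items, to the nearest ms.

With log₂ n on the abscissa the relation is linear; from the two conditions:
  b = (620 − 260) / (log₂ 32 − log₂ 2) = 360 / (5 − 1) = 90 ms/bit
  a = 260 − 90 × 1 = 170 ms
Then RT(16) = 170 + 90 × log₂ 16 = 170 + 90 × 4 ≈ 530.000 ms.

530 ms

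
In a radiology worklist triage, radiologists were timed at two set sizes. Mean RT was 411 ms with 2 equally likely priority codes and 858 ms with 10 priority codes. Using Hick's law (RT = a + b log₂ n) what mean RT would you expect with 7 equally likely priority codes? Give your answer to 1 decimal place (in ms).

RT is linear in log₂ n, so two points fix the line:
  b = (858 − 411) / (log₂ 10 − log₂ 2) = 447 / (3.3219 − 1) = 192.512 ms/bit
  a = 411 − 192.512 × 1 = 218.488 ms
Then RT(7) = 218.488 + 192.512 × log₂ 7 = 218.488 + 192.512 × 2.8074 ≈ 758.938 ms.

758.9 ms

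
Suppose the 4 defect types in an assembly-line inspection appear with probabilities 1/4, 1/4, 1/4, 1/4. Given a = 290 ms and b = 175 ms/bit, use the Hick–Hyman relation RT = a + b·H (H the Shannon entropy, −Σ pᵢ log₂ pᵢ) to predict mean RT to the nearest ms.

640 ms

H = −Σ pᵢ log₂ pᵢ = 0.25·2 + 0.25·2 + 0.25·2 + 0.25·2 = 2.000 bits.
RT = 290 + 175 × 2.000 = 640.00 ms.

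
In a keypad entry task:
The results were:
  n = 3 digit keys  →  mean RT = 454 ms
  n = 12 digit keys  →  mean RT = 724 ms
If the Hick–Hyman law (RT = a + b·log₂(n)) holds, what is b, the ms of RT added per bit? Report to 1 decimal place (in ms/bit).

135.0 ms/bit

The slope on a log₂ axis is (724 − 454) / (3.5850 − 1.5850) = 135.000 ms/bit.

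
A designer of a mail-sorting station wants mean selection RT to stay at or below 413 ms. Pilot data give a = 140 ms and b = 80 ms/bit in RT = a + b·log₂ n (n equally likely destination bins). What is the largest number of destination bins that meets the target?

80·log₂ n ≤ 413 − 140 = 273, giving log₂ n ≤ 3.4125 and n ≤ 10.648. The largest whole number is 10.

10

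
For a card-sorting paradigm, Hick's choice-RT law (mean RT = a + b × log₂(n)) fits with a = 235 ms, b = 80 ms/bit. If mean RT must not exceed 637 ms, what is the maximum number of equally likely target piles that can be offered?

32

Information budget: (637 − 235)/80 = 5.0250 bits, so n ≤ 2^5.0250 = 32.559 → at most 32.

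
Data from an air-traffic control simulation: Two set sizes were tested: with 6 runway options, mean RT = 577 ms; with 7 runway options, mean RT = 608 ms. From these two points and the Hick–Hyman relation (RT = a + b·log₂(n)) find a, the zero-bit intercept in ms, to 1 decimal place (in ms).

216.7 ms

The slope on a log₂ axis is (608 − 577) / (2.8074 − 2.5850) = 139.393 ms/bit.
Intercept: a = 577 − 139.393·log₂(6) = 216.674 ms.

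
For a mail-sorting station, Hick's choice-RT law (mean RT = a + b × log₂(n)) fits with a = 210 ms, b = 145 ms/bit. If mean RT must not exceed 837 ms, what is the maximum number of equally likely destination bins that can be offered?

Set 210 + 145·log₂ n ≤ 837 → log₂ n ≤ (837 − 210)/145 = 4.3241.
So n ≤ 2^4.3241 = 20.031; the largest integer n is 20.

20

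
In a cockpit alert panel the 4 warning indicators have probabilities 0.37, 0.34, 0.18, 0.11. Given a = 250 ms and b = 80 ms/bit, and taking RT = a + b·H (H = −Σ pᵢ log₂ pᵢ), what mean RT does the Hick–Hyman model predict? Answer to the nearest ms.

H = 0.37·log₂(1/0.37) + 0.34·log₂(1/0.34) + 0.18·log₂(1/0.18) + 0.11·log₂(1/0.11) = 1.8555 bits.
RT = 250 + 80 × 1.8555 = 398.44 ms.

398 ms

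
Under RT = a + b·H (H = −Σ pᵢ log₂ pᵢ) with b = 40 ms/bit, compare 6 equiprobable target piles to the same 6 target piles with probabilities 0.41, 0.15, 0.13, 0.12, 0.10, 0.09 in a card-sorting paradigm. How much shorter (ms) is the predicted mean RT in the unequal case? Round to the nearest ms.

10 ms

Equiprobable entropy H₀ = log₂ 6 = 2.5850 bits.
Skewed entropy H = −Σ pᵢ log₂ pᵢ = 2.3325 bits.
ΔRT = b·(H₀ − H) = 40 × 0.2525 = 10.10 ms.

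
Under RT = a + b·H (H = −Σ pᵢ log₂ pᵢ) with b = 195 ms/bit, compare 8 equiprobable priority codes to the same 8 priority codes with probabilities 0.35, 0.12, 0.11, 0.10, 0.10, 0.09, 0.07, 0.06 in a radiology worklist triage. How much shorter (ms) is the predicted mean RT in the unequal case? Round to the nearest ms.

51 ms

The RT saving is b·ΔH. Equiprobable H₀ = log₂(8) = 3.0000 bits; with the given probabilities H = 2.7366 bits.
b·(H₀ − H) = 195 × (3.0000 − 2.7366) = 51.37 ms.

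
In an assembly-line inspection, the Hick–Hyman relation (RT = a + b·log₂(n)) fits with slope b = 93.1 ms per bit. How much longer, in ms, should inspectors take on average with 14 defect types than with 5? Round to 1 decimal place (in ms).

Only the slope matters, since a is common to both: ΔRT = b·log₂(n₂/n₁).
log₂(14) − log₂(5) = 3.8074 − 2.3219 = 1.4854.
ΔRT = 93.1 × 1.4854 = 138.293 ms.

138.3 ms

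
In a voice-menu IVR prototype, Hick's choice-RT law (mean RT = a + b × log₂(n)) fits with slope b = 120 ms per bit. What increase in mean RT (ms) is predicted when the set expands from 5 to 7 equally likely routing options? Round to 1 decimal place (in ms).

58.3 ms

Only the slope matters, since a is common to both: ΔRT = b·log₂(n₂/n₁).
log₂(7) − log₂(5) = 2.8074 − 2.3219 = 0.4854.
ΔRT = 120 × 0.4854 = 58.251 ms.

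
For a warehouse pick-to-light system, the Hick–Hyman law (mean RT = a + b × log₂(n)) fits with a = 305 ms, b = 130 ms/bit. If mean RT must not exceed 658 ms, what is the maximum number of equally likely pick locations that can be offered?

6

Set 305 + 130·log₂ n ≤ 658 → log₂ n ≤ (658 − 305)/130 = 2.7154.
So n ≤ 2^2.7154 = 6.568; the largest integer n is 6.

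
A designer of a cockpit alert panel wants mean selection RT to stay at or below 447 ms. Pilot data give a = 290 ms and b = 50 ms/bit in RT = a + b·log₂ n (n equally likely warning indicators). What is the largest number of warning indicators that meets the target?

8

Information budget: (447 − 290)/50 = 3.1400 bits, so n ≤ 2^3.1400 = 8.815 → at most 8.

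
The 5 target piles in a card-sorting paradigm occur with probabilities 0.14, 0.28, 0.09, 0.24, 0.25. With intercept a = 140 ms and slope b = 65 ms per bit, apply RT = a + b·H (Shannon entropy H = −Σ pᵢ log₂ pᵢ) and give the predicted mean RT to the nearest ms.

Entropy contributions −pᵢ log₂ pᵢ: 0.3971, 0.5142, 0.3127, 0.4941, 0.5000; sum H = 2.2181 bits.
RT = a + bH = 140 + 65·2.2181 = 284.18 ms.

284 ms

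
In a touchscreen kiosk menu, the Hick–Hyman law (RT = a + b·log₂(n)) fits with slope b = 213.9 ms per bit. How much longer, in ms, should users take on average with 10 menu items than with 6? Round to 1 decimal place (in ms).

The intercept a cancels: ΔRT = b·(log₂ n₂ − log₂ n₁) = b·log₂(n₂/n₁).
log₂(10) − log₂(6) = 3.3219 − 2.5850 = 0.7370.
ΔRT = 213.9 × 0.7370 = 157.637 ms.

157.6 ms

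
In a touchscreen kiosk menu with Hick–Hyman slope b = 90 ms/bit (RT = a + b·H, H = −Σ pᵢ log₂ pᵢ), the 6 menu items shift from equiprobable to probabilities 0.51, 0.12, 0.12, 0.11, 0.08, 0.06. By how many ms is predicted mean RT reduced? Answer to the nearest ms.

42 ms

The RT saving is b·ΔH. Equiprobable H₀ = log₂(6) = 2.5850 bits; with the given probabilities H = 2.1149 bits.
b·(H₀ − H) = 90 × (2.5850 − 2.1149) = 42.31 ms.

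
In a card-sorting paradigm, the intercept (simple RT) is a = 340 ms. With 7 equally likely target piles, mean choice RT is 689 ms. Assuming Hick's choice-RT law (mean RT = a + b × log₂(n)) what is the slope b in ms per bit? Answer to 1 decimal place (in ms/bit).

log₂(7) = 2.8074 bits.
b = (RT − a)/log₂ n = (689 − 340) / 2.8074 = 124.316 ms/bit.

124.3 ms/bit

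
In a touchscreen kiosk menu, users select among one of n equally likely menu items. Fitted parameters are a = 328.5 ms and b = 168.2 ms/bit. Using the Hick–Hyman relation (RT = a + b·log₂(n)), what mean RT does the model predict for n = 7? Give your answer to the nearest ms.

801 ms

log₂(7) = 2.8074 bits, so RT = 328.5 + 168.2 × 2.8074 ≈ 800.697 ms.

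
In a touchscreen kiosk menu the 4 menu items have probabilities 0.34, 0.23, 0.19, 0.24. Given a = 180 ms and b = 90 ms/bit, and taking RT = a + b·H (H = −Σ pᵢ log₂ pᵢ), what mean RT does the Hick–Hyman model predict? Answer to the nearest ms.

Entropy contributions −pᵢ log₂ pᵢ: 0.5292, 0.4877, 0.4552, 0.4941; sum H = 1.9662 bits.
RT = a + bH = 180 + 90·1.9662 = 356.96 ms.

357 ms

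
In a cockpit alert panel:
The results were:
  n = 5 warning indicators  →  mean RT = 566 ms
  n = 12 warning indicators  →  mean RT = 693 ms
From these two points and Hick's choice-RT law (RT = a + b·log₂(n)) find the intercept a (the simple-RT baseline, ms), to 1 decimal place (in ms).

332.5 ms

b = (RT₂ − RT₁)/(log₂ n₂ − log₂ n₁) = (693 − 566)/(3.5850 − 2.3219) = 100.551 ms/bit.
a = RT₁ − b·log₂ n₁ = 566 − 100.551 × 2.3219 = 332.527 ms.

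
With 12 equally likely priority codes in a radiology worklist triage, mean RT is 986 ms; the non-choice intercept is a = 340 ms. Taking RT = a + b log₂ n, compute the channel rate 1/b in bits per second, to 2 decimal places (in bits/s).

5.55 bits/s

Choice component = 986 − 340 = 646 ms over log₂(12) = 3.5850 bits.
b = 646 / 3.5850 = 180.197 ms/bit, so 1/b = 5.549 bits/s.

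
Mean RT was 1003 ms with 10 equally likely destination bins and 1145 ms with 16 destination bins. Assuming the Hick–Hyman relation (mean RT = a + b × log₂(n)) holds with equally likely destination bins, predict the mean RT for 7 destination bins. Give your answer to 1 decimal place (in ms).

With log₂ n on the abscissa the relation is linear; from the two conditions:
  b = (1145 − 1003) / (log₂ 16 − log₂ 10) = 142 / (4 − 3.3219) = 209.417 ms/bit
  a = 1003 − 209.417 × 3.3219 = 307.331 ms
Then RT(7) = 307.331 + 209.417 × log₂ 7 = 307.331 + 209.417 × 2.8074 ≈ 895.239 ms.

895.2 ms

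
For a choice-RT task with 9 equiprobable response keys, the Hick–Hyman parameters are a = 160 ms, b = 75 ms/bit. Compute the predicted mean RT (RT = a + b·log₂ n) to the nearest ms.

log₂(9) = 3.1699 bits, so RT = 160 + 75 × 3.1699 ≈ 397.744 ms.

398 ms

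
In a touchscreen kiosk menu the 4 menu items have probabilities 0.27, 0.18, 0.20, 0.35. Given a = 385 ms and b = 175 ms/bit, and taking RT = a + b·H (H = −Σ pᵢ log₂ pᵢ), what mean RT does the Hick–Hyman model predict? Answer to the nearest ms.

726 ms

Entropy contributions −pᵢ log₂ pᵢ: 0.5100, 0.4453, 0.4644, 0.5301; sum H = 1.9498 bits.
RT = a + bH = 385 + 175·1.9498 = 726.22 ms.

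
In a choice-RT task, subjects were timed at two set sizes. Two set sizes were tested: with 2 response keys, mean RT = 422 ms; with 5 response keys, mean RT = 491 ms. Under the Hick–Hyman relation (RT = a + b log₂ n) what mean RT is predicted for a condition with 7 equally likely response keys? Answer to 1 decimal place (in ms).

RT is linear in log₂ n, so two points fix the line:
  b = (491 − 422) / (log₂ 5 − log₂ 2) = 69 / (2.3219 − 1) = 52.196 ms/bit
  a = 422 − 52.196 × 1 = 369.804 ms
Then RT(7) = 369.804 + 52.196 × log₂ 7 = 369.804 + 52.196 × 2.8074 ≈ 516.338 ms.

516.3 ms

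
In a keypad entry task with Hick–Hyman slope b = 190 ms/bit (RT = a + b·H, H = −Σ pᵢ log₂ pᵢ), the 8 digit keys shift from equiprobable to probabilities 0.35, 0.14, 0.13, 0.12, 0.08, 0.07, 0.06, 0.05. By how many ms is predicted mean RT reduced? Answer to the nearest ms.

58 ms

The RT saving is b·ΔH. Equiprobable H₀ = log₂(8) = 3.0000 bits; with the given probabilities H = 2.6966 bits.
b·(H₀ − H) = 190 × (3.0000 − 2.6966) = 57.64 ms.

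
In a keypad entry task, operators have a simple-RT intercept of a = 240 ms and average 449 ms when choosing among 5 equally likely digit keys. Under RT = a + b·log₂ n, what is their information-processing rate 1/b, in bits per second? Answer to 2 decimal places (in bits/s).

11.11 bits/s

b = (449 − 240)/log₂ 5 = 209/2.3219 = 90.011 ms per bit = 0.09001 s/bit; the reciprocal is 11.110 bits/s.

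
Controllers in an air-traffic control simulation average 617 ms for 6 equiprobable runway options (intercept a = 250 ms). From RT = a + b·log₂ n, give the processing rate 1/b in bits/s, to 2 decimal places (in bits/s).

Choice component = 617 − 250 = 367 ms over log₂(6) = 2.5850 bits.
b = 367 / 2.5850 = 141.975 ms/bit, so 1/b = 7.043 bits/s.

7.04 bits/s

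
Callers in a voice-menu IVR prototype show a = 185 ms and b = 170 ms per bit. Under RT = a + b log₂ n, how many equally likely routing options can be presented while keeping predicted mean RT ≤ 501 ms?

3

170·log₂ n ≤ 501 − 185 = 316, giving log₂ n ≤ 1.8588 and n ≤ 3.627. The largest whole number is 3.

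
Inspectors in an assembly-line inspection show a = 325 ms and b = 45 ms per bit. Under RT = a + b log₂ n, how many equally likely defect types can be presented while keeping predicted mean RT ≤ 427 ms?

4

Information budget: (427 − 325)/45 = 2.2667 bits, so n ≤ 2^2.2667 = 4.812 → at most 4.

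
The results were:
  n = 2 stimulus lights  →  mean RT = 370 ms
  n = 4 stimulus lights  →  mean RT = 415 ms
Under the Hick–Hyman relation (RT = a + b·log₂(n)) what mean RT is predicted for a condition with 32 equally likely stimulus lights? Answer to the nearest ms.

With log₂ n on the abscissa the relation is linear; from the two conditions:
  b = (415 − 370) / (log₂ 4 − log₂ 2) = 45 / (2 − 1) = 45 ms/bit
  a = 370 − 45 × 1 = 325 ms
Then RT(32) = 325 + 45 × log₂ 32 = 325 + 45 × 5 ≈ 550.000 ms.

550 ms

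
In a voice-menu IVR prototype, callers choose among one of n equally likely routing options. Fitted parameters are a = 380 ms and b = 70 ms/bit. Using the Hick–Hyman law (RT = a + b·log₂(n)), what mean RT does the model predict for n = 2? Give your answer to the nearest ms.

log₂(2) = 1 bits, so RT = 380 + 70 × 1 ≈ 450.000 ms.

450 ms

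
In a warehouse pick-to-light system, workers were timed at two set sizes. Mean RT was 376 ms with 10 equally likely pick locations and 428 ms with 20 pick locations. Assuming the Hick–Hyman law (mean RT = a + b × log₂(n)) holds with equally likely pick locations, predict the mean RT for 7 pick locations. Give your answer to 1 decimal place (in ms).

With log₂ n on the abscissa the relation is linear; from the two conditions:
  b = (428 − 376) / (log₂ 20 − log₂ 10) = 52 / (4.3219 − 3.3219) = 52.000 ms/bit
  a = 376 − 52.000 × 3.3219 = 203.260 ms
Then RT(7) = 203.260 + 52.000 × log₂ 7 = 203.260 + 52.000 × 2.8074 ≈ 349.242 ms.

349.2 ms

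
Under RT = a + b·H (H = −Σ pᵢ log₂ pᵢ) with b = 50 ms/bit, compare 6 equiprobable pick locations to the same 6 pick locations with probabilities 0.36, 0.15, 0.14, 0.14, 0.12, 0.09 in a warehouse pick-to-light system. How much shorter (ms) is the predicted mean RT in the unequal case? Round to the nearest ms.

Equiprobable entropy H₀ = log₂ 6 = 2.5850 bits.
Skewed entropy H = −Σ pᵢ log₂ pᵢ = 2.4151 bits.
ΔRT = b·(H₀ − H) = 50 × 0.1699 = 8.49 ms.

8 ms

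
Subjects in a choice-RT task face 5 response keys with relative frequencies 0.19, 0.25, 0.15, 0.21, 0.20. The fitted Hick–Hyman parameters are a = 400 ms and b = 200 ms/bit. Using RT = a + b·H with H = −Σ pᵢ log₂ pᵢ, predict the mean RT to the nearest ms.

861 ms

Entropy contributions −pᵢ log₂ pᵢ: 0.4552, 0.5000, 0.4105, 0.4728, 0.4644; sum H = 2.3030 bits.
RT = a + bH = 400 + 200·2.3030 = 860.60 ms.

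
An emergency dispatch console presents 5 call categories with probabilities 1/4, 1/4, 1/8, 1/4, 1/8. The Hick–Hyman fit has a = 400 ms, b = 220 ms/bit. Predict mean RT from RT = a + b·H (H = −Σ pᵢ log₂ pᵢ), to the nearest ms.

895 ms

Each term −pᵢ log₂ pᵢ: 0.25·2 + 0.25·2 + 0.125·3 + 0.25·2 + 0.125·3; summed, H = 2.250 bits.
Mean RT = a + bH = 400 + 220·2.250 = 895.00 ms.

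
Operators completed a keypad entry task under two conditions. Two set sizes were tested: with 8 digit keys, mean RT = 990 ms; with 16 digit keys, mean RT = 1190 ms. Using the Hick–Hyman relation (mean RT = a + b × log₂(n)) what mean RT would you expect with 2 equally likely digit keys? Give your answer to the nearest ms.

RT is linear in log₂ n, so two points fix the line:
  b = (1190 − 990) / (log₂ 16 − log₂ 8) = 200 / (4 − 3) = 200 ms/bit
  a = 990 − 200 × 3 = 390 ms
Then RT(2) = 390 + 200 × log₂ 2 = 390 + 200 × 1 ≈ 590.000 ms.

590 ms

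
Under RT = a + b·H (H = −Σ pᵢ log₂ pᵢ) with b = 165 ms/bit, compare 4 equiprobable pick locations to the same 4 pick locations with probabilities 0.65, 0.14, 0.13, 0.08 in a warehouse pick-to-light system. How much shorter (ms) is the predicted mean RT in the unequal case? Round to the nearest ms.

Equiprobable entropy H₀ = log₂ 4 = 2.0000 bits.
Skewed entropy H = −Σ pᵢ log₂ pᵢ = 1.4752 bits.
ΔRT = b·(H₀ − H) = 165 × 0.5248 = 86.59 ms.

87 ms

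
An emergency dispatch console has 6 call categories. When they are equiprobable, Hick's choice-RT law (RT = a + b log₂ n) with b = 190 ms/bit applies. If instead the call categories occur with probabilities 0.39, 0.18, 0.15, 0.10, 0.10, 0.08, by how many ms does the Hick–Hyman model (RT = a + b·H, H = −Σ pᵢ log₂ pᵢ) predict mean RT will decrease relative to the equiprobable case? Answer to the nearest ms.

The RT saving is b·ΔH. Equiprobable H₀ = log₂(6) = 2.5850 bits; with the given probabilities H = 2.3415 bits.
b·(H₀ − H) = 190 × (2.5850 − 2.3415) = 46.25 ms.

46 ms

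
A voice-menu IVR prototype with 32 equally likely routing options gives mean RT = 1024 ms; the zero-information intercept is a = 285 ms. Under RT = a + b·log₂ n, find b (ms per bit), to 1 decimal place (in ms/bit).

147.8 ms/bit

b = (1024 − 285) / log₂(32) = 739 / 5 = 147.800 ms/bit.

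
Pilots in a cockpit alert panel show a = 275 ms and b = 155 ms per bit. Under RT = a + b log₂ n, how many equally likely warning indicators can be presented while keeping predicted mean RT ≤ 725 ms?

155·log₂ n ≤ 725 − 275 = 450, giving log₂ n ≤ 2.9032 and n ≤ 7.481. The largest whole number is 7.

7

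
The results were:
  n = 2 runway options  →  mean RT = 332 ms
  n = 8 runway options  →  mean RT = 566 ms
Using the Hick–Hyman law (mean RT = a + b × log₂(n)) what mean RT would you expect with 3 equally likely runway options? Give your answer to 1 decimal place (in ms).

400.4 ms

Fit slope and intercept:
  b = (566 − 332) / (log₂ 8 − log₂ 2) = 234 / (3 − 1) = 117.000 ms/bit
  a = 332 − 117.000 × 1 = 215.000 ms
Then RT(3) = 215.000 + 117.000 × log₂ 3 = 215.000 + 117.000 × 1.5850 ≈ 400.441 ms.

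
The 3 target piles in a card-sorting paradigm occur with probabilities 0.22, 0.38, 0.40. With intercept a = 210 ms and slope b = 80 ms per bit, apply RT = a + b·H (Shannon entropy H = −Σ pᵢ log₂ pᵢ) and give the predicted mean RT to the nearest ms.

333 ms

Entropy contributions −pᵢ log₂ pᵢ: 0.4806, 0.5305, 0.5288; sum H = 1.5398 bits.
RT = a + bH = 210 + 80·1.5398 = 333.18 ms.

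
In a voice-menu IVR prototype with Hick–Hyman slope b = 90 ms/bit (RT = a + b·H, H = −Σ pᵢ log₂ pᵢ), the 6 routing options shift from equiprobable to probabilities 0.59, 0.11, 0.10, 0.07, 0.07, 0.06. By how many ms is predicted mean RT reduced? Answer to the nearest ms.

The RT saving is b·ΔH. Equiprobable H₀ = log₂(6) = 2.5850 bits; with the given probabilities H = 1.9122 bits.
b·(H₀ − H) = 90 × (2.5850 − 1.9122) = 60.55 ms.

61 ms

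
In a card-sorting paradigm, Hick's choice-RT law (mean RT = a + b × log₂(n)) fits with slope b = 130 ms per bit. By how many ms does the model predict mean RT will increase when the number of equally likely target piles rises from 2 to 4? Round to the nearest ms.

130 ms

Only the slope matters, since a is common to both: ΔRT = b·log₂(n₂/n₁).
log₂(4) − log₂(2) = log₂(4/2) = log₂(2) = 1.
ΔRT = 130 × 1.0000 = 130.000 ms.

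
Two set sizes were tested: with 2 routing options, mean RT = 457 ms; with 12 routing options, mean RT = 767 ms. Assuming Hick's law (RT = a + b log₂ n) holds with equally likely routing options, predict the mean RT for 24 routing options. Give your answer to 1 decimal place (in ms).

RT is linear in log₂ n, so two points fix the line:
  b = (767 − 457) / (log₂ 12 − log₂ 2) = 310 / (3.5850 − 1) = 119.924 ms/bit
  a = 457 − 119.924 × 1 = 337.076 ms
Then RT(24) = 337.076 + 119.924 × log₂ 24 = 337.076 + 119.924 × 4.5850 ≈ 886.924 ms.

886.9 ms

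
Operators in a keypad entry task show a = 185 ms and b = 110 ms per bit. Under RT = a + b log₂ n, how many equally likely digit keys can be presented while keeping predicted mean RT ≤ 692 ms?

110·log₂ n ≤ 692 − 185 = 507, giving log₂ n ≤ 4.6091 and n ≤ 24.405. The largest whole number is 24.

24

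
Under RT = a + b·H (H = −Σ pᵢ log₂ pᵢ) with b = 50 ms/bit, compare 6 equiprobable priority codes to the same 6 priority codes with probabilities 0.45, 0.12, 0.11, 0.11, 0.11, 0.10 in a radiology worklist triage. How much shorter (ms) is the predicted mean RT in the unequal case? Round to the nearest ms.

The RT saving is b·ΔH. Equiprobable H₀ = log₂(6) = 2.5850 bits; with the given probabilities H = 2.2685 bits.
b·(H₀ − H) = 50 × (2.5850 − 2.2685) = 15.82 ms.

16 ms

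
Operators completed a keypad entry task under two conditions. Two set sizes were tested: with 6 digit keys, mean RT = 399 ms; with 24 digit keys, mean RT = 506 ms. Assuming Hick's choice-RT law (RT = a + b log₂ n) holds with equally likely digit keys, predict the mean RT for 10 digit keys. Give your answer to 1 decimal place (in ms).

With log₂ n on the abscissa the relation is linear; from the two conditions:
  b = (506 − 399) / (log₂ 24 − log₂ 6) = 107 / (4.5850 − 2.5850) = 53.500 ms/bit
  a = 399 − 53.500 × 2.5850 = 260.705 ms
Then RT(10) = 260.705 + 53.500 × log₂ 10 = 260.705 + 53.500 × 3.3219 ≈ 438.428 ms.

438.4 ms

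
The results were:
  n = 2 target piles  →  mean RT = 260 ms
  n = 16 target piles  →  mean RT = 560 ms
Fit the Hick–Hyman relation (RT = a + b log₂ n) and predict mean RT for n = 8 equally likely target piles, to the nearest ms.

With log₂ n on the abscissa the relation is linear; from the two conditions:
  b = (560 − 260) / (log₂ 16 − log₂ 2) = 300 / (4 − 1) = 100 ms/bit
  a = 260 − 100 × 1 = 160 ms
Then RT(8) = 160 + 100 × log₂ 8 = 160 + 100 × 3 ≈ 460.000 ms.

460 ms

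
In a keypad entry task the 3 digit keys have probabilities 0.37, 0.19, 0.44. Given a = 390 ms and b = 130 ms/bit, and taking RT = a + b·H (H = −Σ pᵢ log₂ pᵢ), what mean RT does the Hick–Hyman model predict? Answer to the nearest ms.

586 ms

Entropy contributions −pᵢ log₂ pᵢ: 0.5307, 0.4552, 0.5211; sum H = 1.5071 bits.
RT = a + bH = 390 + 130·1.5071 = 585.92 ms.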